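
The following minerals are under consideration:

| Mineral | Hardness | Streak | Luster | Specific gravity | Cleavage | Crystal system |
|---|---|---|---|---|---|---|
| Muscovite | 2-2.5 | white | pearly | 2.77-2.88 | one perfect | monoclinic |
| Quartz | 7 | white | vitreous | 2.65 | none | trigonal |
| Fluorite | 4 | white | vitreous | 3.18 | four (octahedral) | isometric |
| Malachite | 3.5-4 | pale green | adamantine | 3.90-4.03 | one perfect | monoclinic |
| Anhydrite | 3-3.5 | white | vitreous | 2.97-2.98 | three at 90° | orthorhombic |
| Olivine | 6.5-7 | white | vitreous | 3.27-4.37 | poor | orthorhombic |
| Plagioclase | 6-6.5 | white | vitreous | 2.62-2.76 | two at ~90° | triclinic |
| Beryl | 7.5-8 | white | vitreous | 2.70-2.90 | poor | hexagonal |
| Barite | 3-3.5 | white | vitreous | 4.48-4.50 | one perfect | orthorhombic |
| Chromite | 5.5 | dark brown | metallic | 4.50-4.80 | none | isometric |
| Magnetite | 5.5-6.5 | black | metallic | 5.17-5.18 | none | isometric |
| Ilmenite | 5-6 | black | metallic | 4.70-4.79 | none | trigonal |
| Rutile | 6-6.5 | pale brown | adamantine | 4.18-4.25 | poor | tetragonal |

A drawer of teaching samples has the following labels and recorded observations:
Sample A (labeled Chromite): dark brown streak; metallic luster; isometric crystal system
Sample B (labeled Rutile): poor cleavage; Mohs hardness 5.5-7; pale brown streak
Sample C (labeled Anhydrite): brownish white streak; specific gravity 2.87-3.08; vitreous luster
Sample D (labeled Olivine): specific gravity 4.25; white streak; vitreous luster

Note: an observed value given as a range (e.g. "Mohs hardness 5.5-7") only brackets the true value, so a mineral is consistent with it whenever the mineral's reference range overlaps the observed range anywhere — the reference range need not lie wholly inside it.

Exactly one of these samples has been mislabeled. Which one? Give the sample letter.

C

Sample A: observations are consistent with Chromite.
Sample B: observations are consistent with Rutile.
Sample C: Anhydrite has white streak, but the record shows brownish white streak — this label is wrong.
Sample D: observations are consistent with Olivine.
The mislabeled specimen is C.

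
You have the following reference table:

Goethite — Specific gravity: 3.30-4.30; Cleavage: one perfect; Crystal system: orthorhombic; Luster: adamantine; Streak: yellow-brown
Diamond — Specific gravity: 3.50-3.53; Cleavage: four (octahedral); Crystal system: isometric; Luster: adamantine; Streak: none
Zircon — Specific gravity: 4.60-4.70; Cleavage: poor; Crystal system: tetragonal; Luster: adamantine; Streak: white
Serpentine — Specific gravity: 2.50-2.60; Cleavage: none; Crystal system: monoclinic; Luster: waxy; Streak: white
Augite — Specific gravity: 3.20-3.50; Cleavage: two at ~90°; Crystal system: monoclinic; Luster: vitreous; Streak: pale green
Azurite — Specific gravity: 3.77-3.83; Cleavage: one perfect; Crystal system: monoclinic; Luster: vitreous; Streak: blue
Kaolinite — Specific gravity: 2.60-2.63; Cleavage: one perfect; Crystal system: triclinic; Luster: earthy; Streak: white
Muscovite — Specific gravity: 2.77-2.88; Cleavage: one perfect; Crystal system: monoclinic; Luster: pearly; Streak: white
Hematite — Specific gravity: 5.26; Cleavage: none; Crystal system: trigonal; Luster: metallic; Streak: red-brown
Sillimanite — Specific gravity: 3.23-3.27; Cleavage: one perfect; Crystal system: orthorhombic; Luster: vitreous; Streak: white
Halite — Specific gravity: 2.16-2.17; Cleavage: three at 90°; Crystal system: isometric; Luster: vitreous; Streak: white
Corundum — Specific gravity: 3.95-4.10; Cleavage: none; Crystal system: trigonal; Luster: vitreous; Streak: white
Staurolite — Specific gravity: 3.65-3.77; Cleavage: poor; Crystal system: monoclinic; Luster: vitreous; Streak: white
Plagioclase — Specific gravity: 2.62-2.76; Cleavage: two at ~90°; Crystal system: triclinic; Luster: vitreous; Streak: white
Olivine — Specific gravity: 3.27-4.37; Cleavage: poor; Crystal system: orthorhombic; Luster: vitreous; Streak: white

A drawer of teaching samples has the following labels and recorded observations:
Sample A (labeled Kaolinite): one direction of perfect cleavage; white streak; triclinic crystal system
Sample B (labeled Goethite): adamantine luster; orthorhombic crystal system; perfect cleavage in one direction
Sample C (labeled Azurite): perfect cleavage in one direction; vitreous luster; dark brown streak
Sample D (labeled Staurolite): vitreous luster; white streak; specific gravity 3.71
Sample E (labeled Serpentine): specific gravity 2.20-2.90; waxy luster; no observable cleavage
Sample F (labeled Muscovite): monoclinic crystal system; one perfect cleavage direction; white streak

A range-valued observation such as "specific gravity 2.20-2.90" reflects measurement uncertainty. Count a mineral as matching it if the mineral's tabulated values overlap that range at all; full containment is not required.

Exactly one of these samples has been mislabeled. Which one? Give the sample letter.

Sample A: all recorded properties match Kaolinite.
Sample B: all recorded properties match Goethite.
Sample C: dark brown streak is outside the reference for Azurite (blue streak) — mislabeled.
Sample D: all recorded properties match Staurolite.
Sample E: all recorded properties match Serpentine.
Sample F: all recorded properties match Muscovite.
Sample C is the mislabeled one.

C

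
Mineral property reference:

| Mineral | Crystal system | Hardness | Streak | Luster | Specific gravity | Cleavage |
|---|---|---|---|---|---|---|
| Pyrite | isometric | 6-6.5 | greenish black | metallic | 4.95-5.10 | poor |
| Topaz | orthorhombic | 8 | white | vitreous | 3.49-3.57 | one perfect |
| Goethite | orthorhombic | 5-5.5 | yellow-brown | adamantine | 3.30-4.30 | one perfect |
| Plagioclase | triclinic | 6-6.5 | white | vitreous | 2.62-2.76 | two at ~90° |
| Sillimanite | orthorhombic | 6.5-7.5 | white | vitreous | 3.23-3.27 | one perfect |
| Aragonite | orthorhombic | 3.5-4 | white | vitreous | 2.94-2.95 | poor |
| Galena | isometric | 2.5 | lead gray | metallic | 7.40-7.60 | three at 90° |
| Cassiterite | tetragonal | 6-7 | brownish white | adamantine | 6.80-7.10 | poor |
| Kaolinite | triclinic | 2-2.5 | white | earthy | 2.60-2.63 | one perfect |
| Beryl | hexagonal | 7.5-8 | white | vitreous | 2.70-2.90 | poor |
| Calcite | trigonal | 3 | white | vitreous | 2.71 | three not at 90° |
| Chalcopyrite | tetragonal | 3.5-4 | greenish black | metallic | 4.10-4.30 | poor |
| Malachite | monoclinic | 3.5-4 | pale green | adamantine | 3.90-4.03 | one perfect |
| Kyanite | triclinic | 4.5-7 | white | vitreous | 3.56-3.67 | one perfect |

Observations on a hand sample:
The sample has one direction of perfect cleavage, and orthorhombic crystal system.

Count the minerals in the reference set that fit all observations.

One direction of perfect cleavage: only Topaz, Goethite, Sillimanite, Kaolinite, Malachite, Kyanite remain.
Orthorhombic crystal system rules out Kaolinite, Malachite, Kyanite.
Consistent with every observation: Goethite, Sillimanite, Topaz.
That is 3 minerals.

3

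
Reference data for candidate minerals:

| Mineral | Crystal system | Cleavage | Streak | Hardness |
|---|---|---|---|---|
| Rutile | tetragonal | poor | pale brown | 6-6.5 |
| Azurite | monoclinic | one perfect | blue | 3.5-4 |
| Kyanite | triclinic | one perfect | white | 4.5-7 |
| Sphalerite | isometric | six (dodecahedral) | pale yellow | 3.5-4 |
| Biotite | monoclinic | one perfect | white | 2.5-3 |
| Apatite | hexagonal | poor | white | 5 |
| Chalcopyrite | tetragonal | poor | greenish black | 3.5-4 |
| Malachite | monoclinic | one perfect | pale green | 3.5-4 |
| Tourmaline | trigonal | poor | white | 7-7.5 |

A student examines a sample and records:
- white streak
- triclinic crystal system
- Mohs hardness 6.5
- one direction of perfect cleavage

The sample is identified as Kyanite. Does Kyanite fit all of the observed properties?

White streak — is consistent with Kyanite (white streak).
Triclinic crystal system — is consistent with Kyanite (triclinic system).
Mohs hardness 6.5 — is consistent with Kyanite (hardness 4.5-7).
One direction of perfect cleavage — is consistent with Kyanite (cleavage one perfect).
Nothing contradicts Kyanite.

Consistent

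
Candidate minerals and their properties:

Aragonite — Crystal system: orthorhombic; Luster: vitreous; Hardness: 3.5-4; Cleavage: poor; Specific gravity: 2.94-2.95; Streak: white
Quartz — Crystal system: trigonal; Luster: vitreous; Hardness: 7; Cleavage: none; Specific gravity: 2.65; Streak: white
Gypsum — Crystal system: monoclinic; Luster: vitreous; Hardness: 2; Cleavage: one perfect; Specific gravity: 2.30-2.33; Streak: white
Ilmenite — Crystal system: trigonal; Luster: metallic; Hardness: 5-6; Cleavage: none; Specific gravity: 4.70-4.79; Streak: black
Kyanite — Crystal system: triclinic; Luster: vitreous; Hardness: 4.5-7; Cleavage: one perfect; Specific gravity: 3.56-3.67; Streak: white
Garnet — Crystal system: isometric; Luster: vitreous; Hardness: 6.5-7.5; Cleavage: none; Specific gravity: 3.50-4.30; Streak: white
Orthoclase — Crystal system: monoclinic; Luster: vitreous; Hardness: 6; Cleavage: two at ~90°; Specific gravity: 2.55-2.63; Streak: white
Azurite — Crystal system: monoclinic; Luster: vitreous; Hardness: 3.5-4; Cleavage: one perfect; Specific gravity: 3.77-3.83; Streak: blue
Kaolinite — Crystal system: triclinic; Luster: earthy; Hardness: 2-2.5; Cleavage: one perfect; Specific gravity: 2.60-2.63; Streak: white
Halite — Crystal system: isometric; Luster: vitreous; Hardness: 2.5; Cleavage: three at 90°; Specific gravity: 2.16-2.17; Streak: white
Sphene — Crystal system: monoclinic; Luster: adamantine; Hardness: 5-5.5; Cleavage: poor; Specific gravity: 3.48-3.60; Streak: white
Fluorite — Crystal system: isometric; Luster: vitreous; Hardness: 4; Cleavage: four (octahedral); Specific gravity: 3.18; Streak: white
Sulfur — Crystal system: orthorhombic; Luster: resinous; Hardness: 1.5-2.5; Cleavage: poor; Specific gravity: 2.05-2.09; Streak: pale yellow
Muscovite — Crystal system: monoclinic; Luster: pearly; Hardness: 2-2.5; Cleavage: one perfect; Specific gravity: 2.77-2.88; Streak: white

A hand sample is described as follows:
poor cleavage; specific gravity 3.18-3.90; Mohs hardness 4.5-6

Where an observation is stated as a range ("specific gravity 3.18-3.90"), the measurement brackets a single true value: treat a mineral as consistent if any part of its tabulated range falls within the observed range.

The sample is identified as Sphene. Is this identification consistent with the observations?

Poor cleavage — matches Sphene (cleavage poor).
Specific gravity 3.18-3.90 — matches Sphene (SG 3.48-3.60).
Mohs hardness 4.5-6 — matches Sphene (hardness 5-5.5).
All observations are consistent with the tabulated values for Sphene.

Consistent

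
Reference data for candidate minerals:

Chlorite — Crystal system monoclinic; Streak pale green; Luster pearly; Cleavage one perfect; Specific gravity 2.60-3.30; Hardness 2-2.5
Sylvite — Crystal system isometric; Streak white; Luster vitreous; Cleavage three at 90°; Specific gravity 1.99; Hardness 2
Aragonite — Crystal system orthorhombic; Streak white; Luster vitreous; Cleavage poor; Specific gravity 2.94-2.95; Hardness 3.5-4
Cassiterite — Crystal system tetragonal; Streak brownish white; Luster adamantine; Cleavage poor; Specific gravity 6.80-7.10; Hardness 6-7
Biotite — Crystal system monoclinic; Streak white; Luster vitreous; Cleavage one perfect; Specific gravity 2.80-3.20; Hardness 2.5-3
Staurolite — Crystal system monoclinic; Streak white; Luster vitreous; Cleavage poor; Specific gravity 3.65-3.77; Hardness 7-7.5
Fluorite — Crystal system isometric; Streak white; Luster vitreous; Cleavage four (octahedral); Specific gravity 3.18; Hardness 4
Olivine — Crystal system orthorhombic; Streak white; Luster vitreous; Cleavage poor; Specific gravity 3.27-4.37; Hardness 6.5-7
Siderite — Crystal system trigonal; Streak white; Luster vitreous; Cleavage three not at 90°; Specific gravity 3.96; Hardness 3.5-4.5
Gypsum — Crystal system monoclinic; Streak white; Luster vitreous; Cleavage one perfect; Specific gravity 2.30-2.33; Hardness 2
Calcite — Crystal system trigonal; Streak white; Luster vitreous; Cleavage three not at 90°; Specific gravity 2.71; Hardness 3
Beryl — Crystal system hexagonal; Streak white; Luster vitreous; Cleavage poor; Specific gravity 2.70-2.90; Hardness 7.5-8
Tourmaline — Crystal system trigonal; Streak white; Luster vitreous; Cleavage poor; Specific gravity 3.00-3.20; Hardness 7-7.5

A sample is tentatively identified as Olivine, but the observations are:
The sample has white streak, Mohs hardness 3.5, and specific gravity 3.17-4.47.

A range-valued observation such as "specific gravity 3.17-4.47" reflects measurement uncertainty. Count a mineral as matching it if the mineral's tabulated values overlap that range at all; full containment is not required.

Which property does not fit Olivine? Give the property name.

hardness

White streak: Olivine has white streak — within range.
Mohs hardness 3.5: Olivine has hardness 6.5-7 — inconsistent.
Specific gravity 3.17-4.47: Olivine has SG 3.27-4.37 — within range.
Only the hardness is inconsistent.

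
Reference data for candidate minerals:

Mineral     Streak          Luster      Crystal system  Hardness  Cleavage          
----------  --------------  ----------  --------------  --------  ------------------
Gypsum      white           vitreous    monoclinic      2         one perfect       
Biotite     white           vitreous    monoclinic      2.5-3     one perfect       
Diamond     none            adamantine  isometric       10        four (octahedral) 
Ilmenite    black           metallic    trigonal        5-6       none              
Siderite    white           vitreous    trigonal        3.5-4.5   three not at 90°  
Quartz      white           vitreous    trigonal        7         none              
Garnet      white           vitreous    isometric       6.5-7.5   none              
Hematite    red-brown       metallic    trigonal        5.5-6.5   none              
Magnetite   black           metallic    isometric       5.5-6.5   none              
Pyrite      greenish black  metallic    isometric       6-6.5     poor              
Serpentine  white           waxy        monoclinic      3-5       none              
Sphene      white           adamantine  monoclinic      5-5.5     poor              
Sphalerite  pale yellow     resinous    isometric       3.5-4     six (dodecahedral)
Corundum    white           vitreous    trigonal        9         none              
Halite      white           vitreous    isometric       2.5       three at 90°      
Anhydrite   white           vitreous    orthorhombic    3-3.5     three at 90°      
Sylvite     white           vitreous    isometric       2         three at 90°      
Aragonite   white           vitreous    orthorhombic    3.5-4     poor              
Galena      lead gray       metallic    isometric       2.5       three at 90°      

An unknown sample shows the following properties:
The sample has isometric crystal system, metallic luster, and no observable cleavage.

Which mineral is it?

Isometric crystal system — leaves Diamond, Garnet, Magnetite, Pyrite, Sphalerite, Halite, Sylvite, Galena.
Metallic luster — only Magnetite, Pyrite, Galena remain.
No observable cleavage — leaves Magnetite.
Magnetite is the sole remaining match.

Magnetite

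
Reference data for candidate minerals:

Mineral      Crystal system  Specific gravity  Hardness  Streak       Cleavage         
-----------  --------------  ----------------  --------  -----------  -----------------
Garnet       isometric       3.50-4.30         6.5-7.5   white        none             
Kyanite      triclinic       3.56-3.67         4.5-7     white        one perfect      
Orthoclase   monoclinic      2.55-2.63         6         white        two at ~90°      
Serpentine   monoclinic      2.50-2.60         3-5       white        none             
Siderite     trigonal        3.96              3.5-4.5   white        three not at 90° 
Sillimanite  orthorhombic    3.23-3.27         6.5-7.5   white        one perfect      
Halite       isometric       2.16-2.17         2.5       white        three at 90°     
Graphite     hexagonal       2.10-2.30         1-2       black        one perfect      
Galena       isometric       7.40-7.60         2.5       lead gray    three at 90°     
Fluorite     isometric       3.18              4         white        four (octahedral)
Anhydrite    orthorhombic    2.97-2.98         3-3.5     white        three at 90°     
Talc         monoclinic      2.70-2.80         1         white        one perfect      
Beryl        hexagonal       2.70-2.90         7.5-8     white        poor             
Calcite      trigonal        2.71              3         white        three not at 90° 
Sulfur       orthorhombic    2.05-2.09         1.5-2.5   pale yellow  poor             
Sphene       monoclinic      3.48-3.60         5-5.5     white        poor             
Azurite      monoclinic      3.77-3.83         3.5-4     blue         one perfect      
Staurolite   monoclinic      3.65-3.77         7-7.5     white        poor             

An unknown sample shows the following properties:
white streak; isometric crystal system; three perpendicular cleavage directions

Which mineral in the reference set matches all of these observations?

White streak rules out Graphite, Galena, Sulfur, Azurite.
Isometric crystal system: narrows the field to Garnet, Halite, Fluorite.
Three perpendicular cleavage directions: only Halite remains.
Only Halite satisfies all observations.

Halite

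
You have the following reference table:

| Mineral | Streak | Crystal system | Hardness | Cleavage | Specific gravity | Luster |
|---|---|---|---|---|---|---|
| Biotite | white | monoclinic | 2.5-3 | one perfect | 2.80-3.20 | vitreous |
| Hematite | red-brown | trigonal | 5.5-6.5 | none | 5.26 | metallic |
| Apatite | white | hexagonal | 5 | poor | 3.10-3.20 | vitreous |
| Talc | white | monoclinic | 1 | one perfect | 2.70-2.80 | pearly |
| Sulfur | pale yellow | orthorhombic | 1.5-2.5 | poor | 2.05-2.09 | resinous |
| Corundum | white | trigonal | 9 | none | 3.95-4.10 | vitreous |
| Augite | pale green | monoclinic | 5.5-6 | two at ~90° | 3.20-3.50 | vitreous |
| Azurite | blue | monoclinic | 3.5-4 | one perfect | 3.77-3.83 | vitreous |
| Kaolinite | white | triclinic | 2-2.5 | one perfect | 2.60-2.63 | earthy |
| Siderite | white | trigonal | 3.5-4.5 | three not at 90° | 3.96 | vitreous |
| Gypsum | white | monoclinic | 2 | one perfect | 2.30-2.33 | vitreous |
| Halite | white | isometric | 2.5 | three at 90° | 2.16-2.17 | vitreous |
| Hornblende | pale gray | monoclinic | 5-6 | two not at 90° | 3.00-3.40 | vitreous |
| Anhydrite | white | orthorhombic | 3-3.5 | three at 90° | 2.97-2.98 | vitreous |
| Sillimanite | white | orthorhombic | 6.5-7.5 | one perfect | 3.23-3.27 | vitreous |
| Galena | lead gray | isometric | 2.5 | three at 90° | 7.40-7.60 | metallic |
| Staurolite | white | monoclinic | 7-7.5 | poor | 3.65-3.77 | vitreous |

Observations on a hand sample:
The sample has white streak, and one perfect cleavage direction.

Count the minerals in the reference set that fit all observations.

White streak eliminates Hematite, Sulfur, Augite, Azurite, Hornblende, Galena.
One perfect cleavage direction — only Biotite, Talc, Kaolinite, Gypsum, Sillimanite remain.
Consistent with every observation: Biotite, Gypsum, Kaolinite, Sillimanite, Talc.
That is 5 minerals.

5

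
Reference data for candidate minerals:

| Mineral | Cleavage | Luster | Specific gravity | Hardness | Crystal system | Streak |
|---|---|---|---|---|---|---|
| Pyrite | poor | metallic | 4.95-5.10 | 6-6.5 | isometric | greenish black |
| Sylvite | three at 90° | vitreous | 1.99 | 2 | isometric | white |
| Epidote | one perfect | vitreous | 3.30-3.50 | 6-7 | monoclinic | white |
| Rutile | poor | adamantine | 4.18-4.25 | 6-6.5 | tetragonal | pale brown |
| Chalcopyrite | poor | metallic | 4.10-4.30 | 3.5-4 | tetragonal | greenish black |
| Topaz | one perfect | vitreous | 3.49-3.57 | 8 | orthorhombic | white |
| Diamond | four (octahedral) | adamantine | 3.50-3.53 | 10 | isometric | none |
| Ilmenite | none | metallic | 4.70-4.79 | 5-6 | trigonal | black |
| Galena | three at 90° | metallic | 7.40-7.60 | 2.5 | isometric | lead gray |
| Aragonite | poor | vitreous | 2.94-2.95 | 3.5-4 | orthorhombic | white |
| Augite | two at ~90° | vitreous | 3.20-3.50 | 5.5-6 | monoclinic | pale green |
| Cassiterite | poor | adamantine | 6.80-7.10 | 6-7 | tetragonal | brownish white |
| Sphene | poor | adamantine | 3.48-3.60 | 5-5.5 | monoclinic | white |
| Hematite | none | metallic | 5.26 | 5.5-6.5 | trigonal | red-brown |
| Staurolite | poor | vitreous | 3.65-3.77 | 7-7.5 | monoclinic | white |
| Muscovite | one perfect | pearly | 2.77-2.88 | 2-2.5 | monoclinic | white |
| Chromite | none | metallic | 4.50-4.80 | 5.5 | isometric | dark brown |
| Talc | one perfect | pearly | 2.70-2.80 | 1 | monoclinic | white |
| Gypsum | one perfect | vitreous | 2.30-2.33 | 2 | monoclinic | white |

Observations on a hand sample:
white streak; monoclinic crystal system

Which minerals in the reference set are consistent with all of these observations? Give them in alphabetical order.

White streak — only Sylvite, Epidote, Topaz, Aragonite, Sphene, Staurolite, Muscovite, Talc, Gypsum remain.
Monoclinic crystal system rules out Sylvite, Topaz, Aragonite.
The minerals that satisfy all observations are Epidote, Gypsum, Muscovite, Sphene, Staurolite, Talc.

Epidote, Gypsum, Muscovite, Sphene, Staurolite, Talc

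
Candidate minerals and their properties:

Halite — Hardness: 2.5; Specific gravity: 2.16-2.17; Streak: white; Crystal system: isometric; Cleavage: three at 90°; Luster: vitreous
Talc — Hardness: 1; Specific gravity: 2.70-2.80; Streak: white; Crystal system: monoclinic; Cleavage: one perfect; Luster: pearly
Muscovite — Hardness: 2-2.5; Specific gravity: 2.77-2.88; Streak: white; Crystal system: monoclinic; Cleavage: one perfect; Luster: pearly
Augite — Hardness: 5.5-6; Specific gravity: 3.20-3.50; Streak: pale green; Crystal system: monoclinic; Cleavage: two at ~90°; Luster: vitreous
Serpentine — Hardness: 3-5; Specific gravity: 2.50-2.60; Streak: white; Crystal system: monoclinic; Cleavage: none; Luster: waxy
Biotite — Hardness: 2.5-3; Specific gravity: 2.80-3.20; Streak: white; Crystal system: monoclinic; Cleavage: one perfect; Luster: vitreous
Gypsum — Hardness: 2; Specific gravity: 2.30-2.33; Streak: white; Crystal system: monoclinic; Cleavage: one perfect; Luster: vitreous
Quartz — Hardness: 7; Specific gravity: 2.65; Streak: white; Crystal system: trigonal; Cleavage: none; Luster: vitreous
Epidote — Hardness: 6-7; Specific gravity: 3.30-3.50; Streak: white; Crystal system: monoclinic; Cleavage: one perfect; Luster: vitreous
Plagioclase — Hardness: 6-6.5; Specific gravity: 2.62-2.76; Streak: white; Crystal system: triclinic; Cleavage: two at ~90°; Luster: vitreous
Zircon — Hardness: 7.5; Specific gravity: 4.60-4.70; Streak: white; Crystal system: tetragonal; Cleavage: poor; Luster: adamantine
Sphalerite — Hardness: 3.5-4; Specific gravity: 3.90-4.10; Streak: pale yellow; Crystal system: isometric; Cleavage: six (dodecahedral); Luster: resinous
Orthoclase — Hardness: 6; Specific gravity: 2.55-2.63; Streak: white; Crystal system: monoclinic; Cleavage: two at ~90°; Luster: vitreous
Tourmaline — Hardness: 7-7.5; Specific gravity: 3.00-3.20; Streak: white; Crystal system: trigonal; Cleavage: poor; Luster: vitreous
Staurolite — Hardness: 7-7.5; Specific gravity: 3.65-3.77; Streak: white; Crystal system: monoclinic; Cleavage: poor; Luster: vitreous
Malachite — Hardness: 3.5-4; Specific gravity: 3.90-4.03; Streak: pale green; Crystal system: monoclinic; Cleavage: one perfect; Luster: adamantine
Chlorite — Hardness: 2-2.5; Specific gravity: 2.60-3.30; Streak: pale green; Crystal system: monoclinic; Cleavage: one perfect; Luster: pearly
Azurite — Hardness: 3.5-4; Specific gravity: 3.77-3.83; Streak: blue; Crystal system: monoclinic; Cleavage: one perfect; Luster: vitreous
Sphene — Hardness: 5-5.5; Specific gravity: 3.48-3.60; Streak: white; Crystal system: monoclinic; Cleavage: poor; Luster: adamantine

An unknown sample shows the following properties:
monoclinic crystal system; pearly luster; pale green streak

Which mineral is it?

Monoclinic crystal system eliminates Halite, Quartz, Plagioclase, Zircon, Sphalerite, Tourmaline.
Pearly luster: only Talc, Muscovite, Chlorite remain.
Pale green streak: only Chlorite remains.
The only mineral consistent with every observation is Chlorite.

Chlorite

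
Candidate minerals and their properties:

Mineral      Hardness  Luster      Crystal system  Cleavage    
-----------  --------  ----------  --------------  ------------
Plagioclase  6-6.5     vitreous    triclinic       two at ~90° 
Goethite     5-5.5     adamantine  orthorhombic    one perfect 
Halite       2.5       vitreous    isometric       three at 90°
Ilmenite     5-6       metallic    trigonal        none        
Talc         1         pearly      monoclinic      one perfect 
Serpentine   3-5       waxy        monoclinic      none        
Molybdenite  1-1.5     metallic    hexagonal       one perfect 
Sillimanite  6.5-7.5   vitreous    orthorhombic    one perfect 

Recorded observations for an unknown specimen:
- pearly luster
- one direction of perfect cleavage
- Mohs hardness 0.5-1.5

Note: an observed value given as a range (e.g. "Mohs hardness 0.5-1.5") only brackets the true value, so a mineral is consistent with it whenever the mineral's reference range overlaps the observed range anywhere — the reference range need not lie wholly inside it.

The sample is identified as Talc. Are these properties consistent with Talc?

Yes

Pearly luster — fits Talc (pearly luster).
One direction of perfect cleavage — fits Talc (cleavage one perfect).
Mohs hardness 0.5-1.5 — fits Talc (hardness 1).
Nothing contradicts Talc.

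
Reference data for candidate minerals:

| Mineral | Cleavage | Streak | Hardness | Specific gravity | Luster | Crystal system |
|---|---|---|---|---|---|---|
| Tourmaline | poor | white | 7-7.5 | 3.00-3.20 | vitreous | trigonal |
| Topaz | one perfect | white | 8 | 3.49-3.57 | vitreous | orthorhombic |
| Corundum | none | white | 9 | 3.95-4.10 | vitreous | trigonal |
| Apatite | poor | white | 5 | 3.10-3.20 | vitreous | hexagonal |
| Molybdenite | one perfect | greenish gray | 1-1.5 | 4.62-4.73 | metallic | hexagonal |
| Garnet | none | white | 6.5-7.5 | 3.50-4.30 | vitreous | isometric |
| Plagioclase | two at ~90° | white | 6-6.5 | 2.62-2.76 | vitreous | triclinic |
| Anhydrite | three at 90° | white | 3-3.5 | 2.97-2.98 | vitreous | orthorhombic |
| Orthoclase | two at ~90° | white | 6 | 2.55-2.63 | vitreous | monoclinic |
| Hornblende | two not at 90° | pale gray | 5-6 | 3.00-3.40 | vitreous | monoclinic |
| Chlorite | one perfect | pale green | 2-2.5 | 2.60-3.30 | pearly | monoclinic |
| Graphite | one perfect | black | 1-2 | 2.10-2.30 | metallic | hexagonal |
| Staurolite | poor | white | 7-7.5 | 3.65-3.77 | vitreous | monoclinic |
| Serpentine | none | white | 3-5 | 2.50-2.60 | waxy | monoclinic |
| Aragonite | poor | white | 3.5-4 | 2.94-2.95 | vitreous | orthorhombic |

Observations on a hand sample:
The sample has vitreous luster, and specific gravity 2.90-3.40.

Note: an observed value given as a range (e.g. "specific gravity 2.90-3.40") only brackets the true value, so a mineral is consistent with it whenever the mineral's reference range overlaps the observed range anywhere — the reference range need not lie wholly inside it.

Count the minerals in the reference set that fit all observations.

Vitreous luster rules out Molybdenite, Chlorite, Graphite, Serpentine.
Specific gravity 2.90-3.40: Tourmaline, Apatite, Anhydrite, Hornblende, Aragonite remain.
Remaining candidates: Anhydrite, Apatite, Aragonite, Hornblende, Tourmaline.
That is 5 minerals.

5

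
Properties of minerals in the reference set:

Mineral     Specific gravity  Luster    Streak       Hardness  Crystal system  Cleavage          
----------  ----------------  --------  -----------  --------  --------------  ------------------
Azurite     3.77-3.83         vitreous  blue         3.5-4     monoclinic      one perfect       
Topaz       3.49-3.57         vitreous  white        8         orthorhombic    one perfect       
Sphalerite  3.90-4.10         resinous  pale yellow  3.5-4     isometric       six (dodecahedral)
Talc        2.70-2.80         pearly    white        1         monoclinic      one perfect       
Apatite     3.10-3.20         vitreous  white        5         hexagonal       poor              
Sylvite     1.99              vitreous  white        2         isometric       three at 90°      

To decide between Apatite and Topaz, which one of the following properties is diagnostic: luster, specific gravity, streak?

Luster: both vitreous — same for both.
Specific gravity: Apatite 3.10-3.20, Topaz 3.49-3.57 — these differ.
Streak: both white — same for both.
Of the listed properties, specific gravity is the one that separates them.

specific gravity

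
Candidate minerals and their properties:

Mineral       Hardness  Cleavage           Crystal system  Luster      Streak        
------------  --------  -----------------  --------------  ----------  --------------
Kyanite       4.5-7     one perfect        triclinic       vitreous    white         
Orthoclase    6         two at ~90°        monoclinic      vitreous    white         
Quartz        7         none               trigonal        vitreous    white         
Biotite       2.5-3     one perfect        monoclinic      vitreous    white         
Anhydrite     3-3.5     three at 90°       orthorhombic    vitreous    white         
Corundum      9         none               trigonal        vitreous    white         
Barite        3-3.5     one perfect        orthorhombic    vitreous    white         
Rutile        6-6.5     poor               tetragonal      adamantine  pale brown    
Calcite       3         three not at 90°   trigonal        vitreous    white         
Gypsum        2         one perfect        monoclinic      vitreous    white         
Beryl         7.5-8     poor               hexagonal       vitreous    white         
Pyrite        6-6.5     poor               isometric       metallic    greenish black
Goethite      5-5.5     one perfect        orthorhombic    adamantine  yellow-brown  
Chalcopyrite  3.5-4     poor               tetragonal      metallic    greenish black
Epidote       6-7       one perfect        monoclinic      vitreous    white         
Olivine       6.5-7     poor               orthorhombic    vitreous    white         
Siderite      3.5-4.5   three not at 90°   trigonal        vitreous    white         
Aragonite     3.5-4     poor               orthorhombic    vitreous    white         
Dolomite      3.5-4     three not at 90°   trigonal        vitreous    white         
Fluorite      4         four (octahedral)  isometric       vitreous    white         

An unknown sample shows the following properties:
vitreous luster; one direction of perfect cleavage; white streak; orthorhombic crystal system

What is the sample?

Vitreous luster rules out Rutile, Pyrite, Goethite, Chalcopyrite.
One direction of perfect cleavage: Kyanite, Biotite, Barite, Gypsum, Epidote remain.
White streak: no further eliminations.
Orthorhombic crystal system: only Barite remains.
Barite is the sole remaining match.

Barite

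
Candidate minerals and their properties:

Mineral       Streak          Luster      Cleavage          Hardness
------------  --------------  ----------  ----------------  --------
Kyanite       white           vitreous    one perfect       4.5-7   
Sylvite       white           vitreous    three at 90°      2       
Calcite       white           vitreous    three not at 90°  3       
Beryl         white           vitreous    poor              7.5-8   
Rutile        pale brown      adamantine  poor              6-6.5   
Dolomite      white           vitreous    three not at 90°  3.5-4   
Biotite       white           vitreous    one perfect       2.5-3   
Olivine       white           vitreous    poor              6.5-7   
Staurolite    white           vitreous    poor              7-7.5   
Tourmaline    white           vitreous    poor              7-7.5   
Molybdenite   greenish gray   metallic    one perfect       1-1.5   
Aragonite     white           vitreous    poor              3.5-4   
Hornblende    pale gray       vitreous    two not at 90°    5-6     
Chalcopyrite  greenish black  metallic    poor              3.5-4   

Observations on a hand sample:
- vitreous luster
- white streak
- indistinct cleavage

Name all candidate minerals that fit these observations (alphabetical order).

Vitreous luster eliminates Rutile, Molybdenite, Chalcopyrite.
White streak eliminates Hornblende.
Indistinct cleavage excludes Kyanite, Sylvite, Calcite, Dolomite, Biotite.
Remaining candidates: Aragonite, Beryl, Olivine, Staurolite, Tourmaline.

Aragonite, Beryl, Olivine, Staurolite, Tourmaline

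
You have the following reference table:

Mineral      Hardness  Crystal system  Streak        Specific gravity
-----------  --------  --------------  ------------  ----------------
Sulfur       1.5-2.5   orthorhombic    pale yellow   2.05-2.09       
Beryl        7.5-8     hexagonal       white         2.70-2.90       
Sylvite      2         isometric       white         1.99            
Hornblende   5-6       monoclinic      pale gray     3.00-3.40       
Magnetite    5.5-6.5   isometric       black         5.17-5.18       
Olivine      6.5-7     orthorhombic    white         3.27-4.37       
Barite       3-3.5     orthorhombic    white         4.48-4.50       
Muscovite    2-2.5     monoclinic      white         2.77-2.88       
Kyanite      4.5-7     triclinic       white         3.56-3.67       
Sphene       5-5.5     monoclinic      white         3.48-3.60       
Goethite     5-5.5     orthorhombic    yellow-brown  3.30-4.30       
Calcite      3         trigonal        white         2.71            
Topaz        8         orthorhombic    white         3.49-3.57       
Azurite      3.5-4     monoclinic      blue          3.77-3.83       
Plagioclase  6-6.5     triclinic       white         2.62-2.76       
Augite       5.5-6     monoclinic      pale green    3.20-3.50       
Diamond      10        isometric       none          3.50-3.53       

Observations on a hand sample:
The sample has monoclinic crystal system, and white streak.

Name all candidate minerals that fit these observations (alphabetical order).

Monoclinic crystal system: narrows the field to Hornblende, Muscovite, Sphene, Azurite, Augite.
White streak: leaves Muscovite, Sphene.
The minerals that satisfy all observations are Muscovite, Sphene.

Muscovite, Sphene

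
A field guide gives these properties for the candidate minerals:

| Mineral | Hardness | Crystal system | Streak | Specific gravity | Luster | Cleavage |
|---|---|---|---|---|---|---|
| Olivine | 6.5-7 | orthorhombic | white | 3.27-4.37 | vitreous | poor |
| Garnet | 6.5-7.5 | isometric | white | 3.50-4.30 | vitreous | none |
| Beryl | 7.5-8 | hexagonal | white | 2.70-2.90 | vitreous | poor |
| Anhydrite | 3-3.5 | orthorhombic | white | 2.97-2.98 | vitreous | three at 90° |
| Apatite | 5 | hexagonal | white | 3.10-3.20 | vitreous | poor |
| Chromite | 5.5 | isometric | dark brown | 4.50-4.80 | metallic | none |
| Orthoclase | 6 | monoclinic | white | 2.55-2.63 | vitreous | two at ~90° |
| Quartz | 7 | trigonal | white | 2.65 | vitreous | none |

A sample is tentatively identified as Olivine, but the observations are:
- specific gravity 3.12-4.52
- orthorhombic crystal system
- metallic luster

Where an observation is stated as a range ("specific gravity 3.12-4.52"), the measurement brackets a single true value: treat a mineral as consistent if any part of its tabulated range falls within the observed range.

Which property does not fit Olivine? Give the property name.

Specific gravity 3.12-4.52: Olivine has SG 3.27-4.37 — within range.
Orthorhombic crystal system: Olivine has orthorhombic system — within range.
Metallic luster: Olivine has vitreous luster — outside the reference range.
The luster is the one property that does not fit.

luster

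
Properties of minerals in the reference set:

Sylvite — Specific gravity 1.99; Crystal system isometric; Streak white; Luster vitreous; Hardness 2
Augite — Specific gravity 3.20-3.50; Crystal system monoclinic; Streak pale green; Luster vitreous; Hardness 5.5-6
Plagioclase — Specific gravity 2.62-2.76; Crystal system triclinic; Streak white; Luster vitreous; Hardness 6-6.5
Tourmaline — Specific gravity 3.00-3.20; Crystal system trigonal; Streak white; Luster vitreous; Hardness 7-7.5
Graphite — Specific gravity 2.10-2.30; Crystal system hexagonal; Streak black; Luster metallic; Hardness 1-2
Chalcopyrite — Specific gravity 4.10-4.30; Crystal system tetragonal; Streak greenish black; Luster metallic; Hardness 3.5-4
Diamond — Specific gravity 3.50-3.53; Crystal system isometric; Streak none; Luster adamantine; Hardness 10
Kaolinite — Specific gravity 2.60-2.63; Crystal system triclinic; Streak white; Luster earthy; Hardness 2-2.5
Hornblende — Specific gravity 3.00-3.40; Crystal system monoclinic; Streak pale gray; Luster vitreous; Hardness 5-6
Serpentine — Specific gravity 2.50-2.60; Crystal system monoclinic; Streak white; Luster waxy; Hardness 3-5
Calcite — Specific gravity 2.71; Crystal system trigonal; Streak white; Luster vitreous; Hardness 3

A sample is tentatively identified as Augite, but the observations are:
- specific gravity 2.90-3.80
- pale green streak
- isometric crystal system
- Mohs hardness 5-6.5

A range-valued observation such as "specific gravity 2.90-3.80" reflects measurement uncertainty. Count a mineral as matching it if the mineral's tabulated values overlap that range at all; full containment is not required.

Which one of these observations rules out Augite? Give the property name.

Specific gravity 2.90-3.80: Augite has SG 3.20-3.50 — agrees.
Pale green streak: Augite has pale green streak — agrees.
Isometric crystal system: Augite has monoclinic system — outside the reference range.
Mohs hardness 5-6.5: Augite has hardness 5.5-6 — agrees.
Everything matches except the crystal system.

crystal system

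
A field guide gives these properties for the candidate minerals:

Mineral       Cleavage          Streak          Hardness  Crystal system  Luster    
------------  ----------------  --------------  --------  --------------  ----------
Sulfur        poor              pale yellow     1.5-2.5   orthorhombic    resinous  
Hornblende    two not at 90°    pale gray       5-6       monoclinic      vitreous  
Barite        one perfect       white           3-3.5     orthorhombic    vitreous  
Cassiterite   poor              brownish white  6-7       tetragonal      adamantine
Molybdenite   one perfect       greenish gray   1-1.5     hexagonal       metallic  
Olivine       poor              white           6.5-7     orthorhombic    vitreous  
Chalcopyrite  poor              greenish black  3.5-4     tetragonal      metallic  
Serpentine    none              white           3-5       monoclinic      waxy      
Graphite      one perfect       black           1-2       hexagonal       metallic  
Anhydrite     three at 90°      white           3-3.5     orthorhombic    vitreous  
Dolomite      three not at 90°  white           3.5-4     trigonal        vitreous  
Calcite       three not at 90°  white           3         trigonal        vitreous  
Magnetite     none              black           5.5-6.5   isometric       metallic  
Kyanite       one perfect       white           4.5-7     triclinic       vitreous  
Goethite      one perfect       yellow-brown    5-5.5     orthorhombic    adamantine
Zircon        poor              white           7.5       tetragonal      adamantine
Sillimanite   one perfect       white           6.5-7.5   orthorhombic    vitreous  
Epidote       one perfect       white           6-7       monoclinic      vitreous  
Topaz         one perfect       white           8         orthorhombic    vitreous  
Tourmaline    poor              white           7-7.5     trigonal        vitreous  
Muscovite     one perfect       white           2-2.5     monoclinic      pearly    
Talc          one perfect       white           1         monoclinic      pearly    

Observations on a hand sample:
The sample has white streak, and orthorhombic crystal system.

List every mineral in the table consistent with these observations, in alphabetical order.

White streak — Barite, Olivine, Serpentine, Anhydrite, Dolomite, Calcite, Kyanite, Zircon, Sillimanite, Epidote, Topaz, Tourmaline, Muscovite, Talc remain.
Orthorhombic crystal system — leaves Barite, Olivine, Anhydrite, Sillimanite, Topaz.
The minerals that satisfy all observations are Anhydrite, Barite, Olivine, Sillimanite, Topaz.

Anhydrite, Barite, Olivine, Sillimanite, Topaz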